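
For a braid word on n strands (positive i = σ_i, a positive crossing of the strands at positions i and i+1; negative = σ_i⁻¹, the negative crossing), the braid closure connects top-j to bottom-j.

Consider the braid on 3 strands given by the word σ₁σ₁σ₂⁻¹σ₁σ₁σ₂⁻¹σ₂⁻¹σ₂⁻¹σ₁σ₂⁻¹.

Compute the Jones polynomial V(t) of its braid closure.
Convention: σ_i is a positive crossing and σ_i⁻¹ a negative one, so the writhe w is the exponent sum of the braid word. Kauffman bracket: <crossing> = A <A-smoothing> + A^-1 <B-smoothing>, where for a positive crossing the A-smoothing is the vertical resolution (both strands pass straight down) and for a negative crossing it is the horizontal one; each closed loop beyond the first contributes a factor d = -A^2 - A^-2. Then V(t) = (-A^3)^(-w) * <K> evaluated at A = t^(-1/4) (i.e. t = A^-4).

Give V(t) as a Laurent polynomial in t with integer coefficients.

Braid: s1 s1 s2^-1 s1 s1 s2^-1 s2^-1 s2^-1 s1 s2^-1 on 3 strands, 10 crossings.
Writhe w = (#positive) - (#negative) = 5 - 5 = 0.
Computing the Kauffman bracket via state sum. There are 2^10 = 1024 states.
Each crossing splits two ways (0=vertical, 1=horizontal). The state's weight is A^(#A-smoothings - #B-smoothings) * d^(loops - 1).
Tabulate the states by total A-exponent and number of loops L (A-exp: L × count):
  A^10: L=6 ×1
  A^8: L=5 ×10
  A^6: L=4 ×43, L=6 ×2
  A^4: L=3 ×98, L=5 ×22
  A^2: L=2 ×121, L=4 ×83, L=6 ×6
  A^0: L=1 ×73, L=3 ×140, L=5 ×38, L=7 ×1
  A^-2: L=2 ×121, L=4 ×79, L=6 ×10
  A^-4: L=3 ×95, L=5 ×24, L=7 ×1
  A^-6: L=4 ×42, L=6 ×3
  A^-8: L=5 ×10
  A^-10: L=6 ×1
Each group contributes A^e * Σ count * d^(L-1):
Powers of d = -A^2 - A^-2: d^2 = A^4 + 2 + A^-4; d^3 = -A^6 - 3*A^2 - 3*A^-2 - A^-6; d^4 = A^8 + 4*A^4 + 6 + 4*A^-4 + A^-8; d^5 = -A^10 - 5*A^6 - 10*A^2 - 10*A^-2 - 5*A^-6 - A^-10; d^6 = A^12 + 6*A^8 + 15*A^4 + 20 + 15*A^-4 + 6*A^-8 + A^-12.
  A^10 * (d^5) = -A^20 - 5*A^16 - 10*A^12 - 10*A^8 - 5*A^4 - 1
  A^8 * (10*d^4) = 10*A^16 + 40*A^12 + 60*A^8 + 40*A^4 + 10
  A^6 * (43*d^3 + 2*d^5) = -2*A^16 - 53*A^12 - 149*A^8 - 149*A^4 - 53 - 2*A^-4
  A^4 * (98*d^2 + 22*d^4) = 22*A^12 + 186*A^8 + 328*A^4 + 186 + 22*A^-4
  A^2 * (121*d + 83*d^3 + 6*d^5) = -6*A^12 - 113*A^8 - 430*A^4 - 430 - 113*A^-4 - 6*A^-8
  A^0 * (73 + 140*d^2 + 38*d^4 + d^6) = A^12 + 44*A^8 + 307*A^4 + 601 + 307*A^-4 + 44*A^-8 + A^-12
  A^-2 * (121*d + 79*d^3 + 10*d^5) = -10*A^8 - 129*A^4 - 458 - 458*A^-4 - 129*A^-8 - 10*A^-12
  A^-4 * (95*d^2 + 24*d^4 + d^6) = A^8 + 30*A^4 + 206 + 354*A^-4 + 206*A^-8 + 30*A^-12 + A^-16
  A^-6 * (42*d^3 + 3*d^5) = -3*A^4 - 57 - 156*A^-4 - 156*A^-8 - 57*A^-12 - 3*A^-16
  A^-8 * (10*d^4) = 10 + 40*A^-4 + 60*A^-8 + 40*A^-12 + 10*A^-16
  A^-10 * (d^5) = -1 - 5*A^-4 - 10*A^-8 - 10*A^-12 - 5*A^-16 - A^-20
Summing the groups: <K> = -A^20 + 3*A^16 - 6*A^12 + 9*A^8 - 11*A^4 + 13 - 11*A^-4 + 9*A^-8 - 6*A^-12 + 3*A^-16 - A^-20
Normalise by the writhe: (-A^3)^(-w) = (-A^3)^(0) = 1, so f(A) = 1 * <K> = -A^20 + 3*A^16 - 6*A^12 + 9*A^8 - 11*A^4 + 13 - 11*A^-4 + 9*A^-8 - 6*A^-12 + 3*A^-16 - A^-20.
Substitute A = t^(-1/4), i.e. A^e → t^(-e/4): V(t) = -t^5 + 3*t^4 - 6*t^3 + 9*t^2 - 11*t + 13 - 11*t^-1 + 9*t^-2 - 6*t^-3 + 3*t^-4 - t^-5

Answer: -t^5 + 3*t^4 - 6*t^3 + 9*t^2 - 11*t + 13 - 11*t^-1 + 9*t^-2 - 6*t^-3 + 3*t^-4 - t^-5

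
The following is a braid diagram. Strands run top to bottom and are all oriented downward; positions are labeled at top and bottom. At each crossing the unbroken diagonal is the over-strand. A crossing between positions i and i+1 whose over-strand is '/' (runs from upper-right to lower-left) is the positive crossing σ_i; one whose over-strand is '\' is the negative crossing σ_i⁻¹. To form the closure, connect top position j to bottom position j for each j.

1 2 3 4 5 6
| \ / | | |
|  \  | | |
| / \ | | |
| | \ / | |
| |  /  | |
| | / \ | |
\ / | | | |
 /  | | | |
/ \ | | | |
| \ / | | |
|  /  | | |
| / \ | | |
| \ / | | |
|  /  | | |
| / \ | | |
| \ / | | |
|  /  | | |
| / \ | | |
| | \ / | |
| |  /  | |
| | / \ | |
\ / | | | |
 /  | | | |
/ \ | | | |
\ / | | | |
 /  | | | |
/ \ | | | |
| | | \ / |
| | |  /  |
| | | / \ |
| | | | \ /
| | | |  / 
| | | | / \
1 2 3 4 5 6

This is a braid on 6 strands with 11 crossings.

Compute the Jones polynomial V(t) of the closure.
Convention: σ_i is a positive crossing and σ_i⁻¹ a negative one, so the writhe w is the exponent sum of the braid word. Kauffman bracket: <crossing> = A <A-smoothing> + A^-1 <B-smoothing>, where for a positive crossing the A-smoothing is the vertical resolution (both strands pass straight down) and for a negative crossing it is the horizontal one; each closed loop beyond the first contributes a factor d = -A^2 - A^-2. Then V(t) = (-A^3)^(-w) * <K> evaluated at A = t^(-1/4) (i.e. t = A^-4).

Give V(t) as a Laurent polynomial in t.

Reading the diagram top to bottom ('/'-over between positions i,i+1 = s_i, '\'-over = s_i^-1): braid word = s2^-1 s3 s1 s2 s2 s2 s3 s1 s1 s4 s5.
The presented braid s2^-1 s3 s1 s2 s2 s2 s3 s1 s1 s4 s5 on 6 strands reduces by inverse Markov moves (closure unchanged at each step):
  Destabilize: the word has the form β·s5 where s5 occurs only as the final letter (β ∈ B_5); drop it and the last strand → 5 strands.
  Destabilize: the word has the form β·s4 where s4 occurs only as the final letter (β ∈ B_4); drop it and the last strand → 4 strands.
Reduced to β = s2^-1 s3 s1 s2 s2 s2 s3 s1 s1 on 4 strands, 9 crossings.
Compute on β:
Braid: s2^-1 s3 s1 s2 s2 s2 s3 s1 s1 on 4 strands, 9 crossings.
Writhe w = (#positive) - (#negative) = 8 - 1 = 7.
Enumerate smoothing states for the bracket polynomial. There are 2^9 = 512 states.
For each crossing: s=0 is the vertical smoothing, s=1 horizontal. Crossing k contributes A^(sign_k * (1 - 2*s_k)); loop factor d = -A^2 - A^-2.
Tabulate the states by total A-exponent and number of loops L (A-exp: L × count):
  A^9: L=3 ×1
  A^7: L=2 ×5, L=4 ×4
  A^5: L=1 ×6, L=3 ×27, L=5 ×3
  A^3: L=2 ×57, L=4 ×26, L=6 ×1
  A^1: L=1 ×39, L=3 ×77, L=5 ×10
  A^-1: L=2 ×81, L=4 ×44, L=6 ×1
  A^-3: L=3 ×73, L=5 ×11
  A^-5: L=4 ×35, L=6 ×1
  A^-7: L=5 ×9
  A^-9: L=6 ×1
Each group contributes A^e * Σ count * d^(L-1):
Powers of d = -A^2 - A^-2: d^2 = A^4 + 2 + A^-4; d^3 = -A^6 - 3*A^2 - 3*A^-2 - A^-6; d^4 = A^8 + 4*A^4 + 6 + 4*A^-4 + A^-8; d^5 = -A^10 - 5*A^6 - 10*A^2 - 10*A^-2 - 5*A^-6 - A^-10.
  A^9 * (d^2) = A^13 + 2*A^9 + A^5
  A^7 * (5*d + 4*d^3) = -4*A^13 - 17*A^9 - 17*A^5 - 4*A
  A^5 * (6 + 27*d^2 + 3*d^4) = 3*A^13 + 39*A^9 + 78*A^5 + 39*A + 3*A^-3
  A^3 * (57*d + 26*d^3 + d^5) = -A^13 - 31*A^9 - 145*A^5 - 145*A - 31*A^-3 - A^-7
  A^1 * (39 + 77*d^2 + 10*d^4) = 10*A^9 + 117*A^5 + 253*A + 117*A^-3 + 10*A^-7
  A^-1 * (81*d + 44*d^3 + d^5) = -A^9 - 49*A^5 - 223*A - 223*A^-3 - 49*A^-7 - A^-11
  A^-3 * (73*d^2 + 11*d^4) = 11*A^5 + 117*A + 212*A^-3 + 117*A^-7 + 11*A^-11
  A^-5 * (35*d^3 + d^5) = -A^5 - 40*A - 115*A^-3 - 115*A^-7 - 40*A^-11 - A^-15
  A^-7 * (9*d^4) = 9*A + 36*A^-3 + 54*A^-7 + 36*A^-11 + 9*A^-15
  A^-9 * (d^5) = -A - 5*A^-3 - 10*A^-7 - 10*A^-11 - 5*A^-15 - A^-19
Summing the groups: <K> = -A^13 + 2*A^9 - 5*A^5 + 5*A - 6*A^-3 + 6*A^-7 - 4*A^-11 + 3*A^-15 - A^-19
Normalise by the writhe: (-A^3)^(-w) = (-A^3)^(-7) = -A^-21, so f(A) = -A^-21 * <K> = A^-8 - 2*A^-12 + 5*A^-16 - 5*A^-20 + 6*A^-24 - 6*A^-28 + 4*A^-32 - 3*A^-36 + A^-40.
Substitute A = t^(-1/4), i.e. A^e → t^(-e/4): V(t) = t^10 - 3*t^9 + 4*t^8 - 6*t^7 + 6*t^6 - 5*t^5 + 5*t^4 - 2*t^3 + t^2

Answer: t^10 - 3*t^9 + 4*t^8 - 6*t^7 + 6*t^6 - 5*t^5 + 5*t^4 - 2*t^3 + t^2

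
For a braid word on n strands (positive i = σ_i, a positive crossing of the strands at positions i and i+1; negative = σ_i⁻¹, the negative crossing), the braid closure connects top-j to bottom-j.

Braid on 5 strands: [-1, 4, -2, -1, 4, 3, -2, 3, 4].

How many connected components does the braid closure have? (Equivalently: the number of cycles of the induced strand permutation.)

2

Derivation:
Track the strand permutation on 5 strands, starting from identity.
  step 1: s1^-1 swaps positions 1,2 -> [2 1 3 4 5]
  step 2: s4 swaps positions 4,5 -> [2 1 3 5 4]
  step 3: s2^-1 swaps positions 2,3 -> [2 3 1 5 4]
  step 4: s1^-1 swaps positions 1,2 -> [3 2 1 5 4]
  step 5: s4 swaps positions 4,5 -> [3 2 1 4 5]
  step 6: s3 swaps positions 3,4 -> [3 2 4 1 5]
  step 7: s2^-1 swaps positions 2,3 -> [3 4 2 1 5]
  step 8: s3 swaps positions 3,4 -> [3 4 1 2 5]
  step 9: s4 swaps positions 4,5 -> [3 4 1 5 2]
Final permutation (position -> original strand): [3 4 1 5 2]
Closure components = cycle count of this permutation = 2.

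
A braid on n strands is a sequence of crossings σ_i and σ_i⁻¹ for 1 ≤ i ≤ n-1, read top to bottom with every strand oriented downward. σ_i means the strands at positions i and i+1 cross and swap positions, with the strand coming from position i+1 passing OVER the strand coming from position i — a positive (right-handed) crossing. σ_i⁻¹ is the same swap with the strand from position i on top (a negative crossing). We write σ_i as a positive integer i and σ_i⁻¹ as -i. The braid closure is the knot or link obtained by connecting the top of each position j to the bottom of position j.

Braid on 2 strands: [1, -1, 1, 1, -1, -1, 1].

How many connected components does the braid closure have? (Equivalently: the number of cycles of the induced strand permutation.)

Track the strand permutation on 2 strands, starting from identity.
  step 1: s1 swaps positions 1,2 -> [2 1]
  step 2: s1^-1 swaps positions 1,2 -> [1 2]
  step 3: s1 swaps positions 1,2 -> [2 1]
  step 4: s1 swaps positions 1,2 -> [1 2]
  step 5: s1^-1 swaps positions 1,2 -> [2 1]
  step 6: s1^-1 swaps positions 1,2 -> [1 2]
  step 7: s1 swaps positions 1,2 -> [2 1]
Final permutation (position -> original strand): [2 1]
Closure components = cycle count of this permutation = 1.

Answer: 1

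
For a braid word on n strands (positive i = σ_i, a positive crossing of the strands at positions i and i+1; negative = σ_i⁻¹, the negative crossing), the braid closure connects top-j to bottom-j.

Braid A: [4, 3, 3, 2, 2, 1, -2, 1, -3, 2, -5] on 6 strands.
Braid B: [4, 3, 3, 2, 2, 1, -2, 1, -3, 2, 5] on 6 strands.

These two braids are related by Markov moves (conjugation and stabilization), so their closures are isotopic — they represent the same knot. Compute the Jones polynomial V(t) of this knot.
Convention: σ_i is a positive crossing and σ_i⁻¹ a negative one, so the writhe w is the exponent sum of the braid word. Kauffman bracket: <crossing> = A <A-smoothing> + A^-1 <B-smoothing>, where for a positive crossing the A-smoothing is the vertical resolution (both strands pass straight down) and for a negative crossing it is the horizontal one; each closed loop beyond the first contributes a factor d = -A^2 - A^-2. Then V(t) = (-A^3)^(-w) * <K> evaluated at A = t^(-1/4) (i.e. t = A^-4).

-t^8 + t^7 - 2*t^6 + 3*t^5 - 2*t^4 + 3*t^3 - 2*t^2 + t

Derivation:
Markov-equivalent braids have isotopic closures, hence identical knot invariants. Strip the Markov moves from each word to reach a common short braid β, then compute V(t) once on β.
Braid A: s4 s3 s3 s2 s2 s1 s2^-1 s1 s3^-1 s2 s5^-1 on 6 strands reduces by inverse Markov moves (closure unchanged at each step):
  Destabilize: the word has the form β·s5^-1 where s5^-1 occurs only as the final letter (β ∈ B_5); drop it and the last strand → 5 strands.
Reduced to β = s4 s3 s3 s2 s2 s1 s2^-1 s1 s3^-1 s2 on 5 strands, 10 crossings.
Braid B: s4 s3 s3 s2 s2 s1 s2^-1 s1 s3^-1 s2 s5 on 6 strands reduces by inverse Markov moves (closure unchanged at each step):
  Destabilize: the word has the form β·s5 where s5 occurs only as the final letter (β ∈ B_5); drop it and the last strand → 5 strands.
Reduced to β = s4 s3 s3 s2 s2 s1 s2^-1 s1 s3^-1 s2 on 5 strands, 10 crossings.
Both give the same β = s4 s3 s3 s2 s2 s1 s2^-1 s1 s3^-1 s2 on 5 strands, so one state sum suffices:
Braid: s4 s3 s3 s2 s2 s1 s2^-1 s1 s3^-1 s2 on 5 strands, 10 crossings.
Writhe w = (#positive) - (#negative) = 8 - 2 = 6.
Computing the Kauffman bracket via state sum. There are 2^10 = 1024 states.
Smooth each crossing (0=||, 1=⌣⌢); contribution A^(Σ sign_k(1-2s_k)) * d^(L-1).
Tabulate the states by total A-exponent and number of loops L (A-exp: L × count):
  A^10: L=3 ×1
  A^8: L=2 ×3, L=4 ×7
  A^6: L=1 ×2, L=3 ×29, L=5 ×14
  A^4: L=2 ×39, L=4 ×72, L=6 ×9
  A^2: L=1 ×17, L=3 ×137, L=5 ×54, L=7 ×2
  A^0: L=2 ×109, L=4 ×128, L=6 ×15
  A^-2: L=1 ×30, L=3 ×132, L=5 ×47, L=7 ×1
  A^-4: L=2 ×49, L=4 ×65, L=6 ×6
  A^-6: L=3 ×31, L=5 ×14
  A^-8: L=4 ×9, L=6 ×1
  A^-10: L=5 ×1
Each group contributes A^e * Σ count * d^(L-1):
Powers of d = -A^2 - A^-2: d^2 = A^4 + 2 + A^-4; d^3 = -A^6 - 3*A^2 - 3*A^-2 - A^-6; d^4 = A^8 + 4*A^4 + 6 + 4*A^-4 + A^-8; d^5 = -A^10 - 5*A^6 - 10*A^2 - 10*A^-2 - 5*A^-6 - A^-10; d^6 = A^12 + 6*A^8 + 15*A^4 + 20 + 15*A^-4 + 6*A^-8 + A^-12.
  A^10 * (d^2) = A^14 + 2*A^10 + A^6
  A^8 * (3*d + 7*d^3) = -7*A^14 - 24*A^10 - 24*A^6 - 7*A^2
  A^6 * (2 + 29*d^2 + 14*d^4) = 14*A^14 + 85*A^10 + 144*A^6 + 85*A^2 + 14*A^-2
  A^4 * (39*d + 72*d^3 + 9*d^5) = -9*A^14 - 117*A^10 - 345*A^6 - 345*A^2 - 117*A^-2 - 9*A^-6
  A^2 * (17 + 137*d^2 + 54*d^4 + 2*d^6) = 2*A^14 + 66*A^10 + 383*A^6 + 655*A^2 + 383*A^-2 + 66*A^-6 + 2*A^-10
  A^0 * (109*d + 128*d^3 + 15*d^5) = -15*A^10 - 203*A^6 - 643*A^2 - 643*A^-2 - 203*A^-6 - 15*A^-10
  A^-2 * (30 + 132*d^2 + 47*d^4 + d^6) = A^10 + 53*A^6 + 335*A^2 + 596*A^-2 + 335*A^-6 + 53*A^-10 + A^-14
  A^-4 * (49*d + 65*d^3 + 6*d^5) = -6*A^6 - 95*A^2 - 304*A^-2 - 304*A^-6 - 95*A^-10 - 6*A^-14
  A^-6 * (31*d^2 + 14*d^4) = 14*A^2 + 87*A^-2 + 146*A^-6 + 87*A^-10 + 14*A^-14
  A^-8 * (9*d^3 + d^5) = -A^2 - 14*A^-2 - 37*A^-6 - 37*A^-10 - 14*A^-14 - A^-18
  A^-10 * (d^4) = A^-2 + 4*A^-6 + 6*A^-10 + 4*A^-14 + A^-18
Summing the groups: <K> = A^14 - 2*A^10 + 3*A^6 - 2*A^2 + 3*A^-2 - 2*A^-6 + A^-10 - A^-14
Normalise by the writhe: (-A^3)^(-w) = (-A^3)^(-6) = A^-18, so f(A) = A^-18 * <K> = A^-4 - 2*A^-8 + 3*A^-12 - 2*A^-16 + 3*A^-20 - 2*A^-24 + A^-28 - A^-32.
Substitute A = t^(-1/4), i.e. A^e → t^(-e/4): V(t) = -t^8 + t^7 - 2*t^6 + 3*t^5 - 2*t^4 + 3*t^3 - 2*t^2 + t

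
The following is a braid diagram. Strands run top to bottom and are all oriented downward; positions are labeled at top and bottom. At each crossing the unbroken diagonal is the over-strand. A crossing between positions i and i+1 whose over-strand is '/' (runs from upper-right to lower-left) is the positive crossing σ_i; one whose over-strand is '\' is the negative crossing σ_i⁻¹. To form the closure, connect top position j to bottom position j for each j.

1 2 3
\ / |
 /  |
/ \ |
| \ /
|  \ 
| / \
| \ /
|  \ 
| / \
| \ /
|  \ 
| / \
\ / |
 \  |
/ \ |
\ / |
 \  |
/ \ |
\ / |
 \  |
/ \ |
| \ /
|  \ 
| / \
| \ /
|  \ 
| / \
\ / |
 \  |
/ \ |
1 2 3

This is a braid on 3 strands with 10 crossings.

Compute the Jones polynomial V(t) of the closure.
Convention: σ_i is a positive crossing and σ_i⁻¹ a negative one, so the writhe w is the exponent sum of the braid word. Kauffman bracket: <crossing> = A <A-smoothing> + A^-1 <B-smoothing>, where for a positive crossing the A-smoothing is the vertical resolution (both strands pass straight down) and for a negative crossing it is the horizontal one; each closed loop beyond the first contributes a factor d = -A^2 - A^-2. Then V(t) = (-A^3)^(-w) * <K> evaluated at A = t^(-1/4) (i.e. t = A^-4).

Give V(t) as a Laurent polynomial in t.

t^-3 + 2*t^-5 - 2*t^-6 + 2*t^-7 - 3*t^-8 + 2*t^-9 - 2*t^-10 + t^-11

Derivation:
Reading the diagram top to bottom ('/'-over between positions i,i+1 = s_i, '\'-over = s_i^-1): braid word = s1 s2^-1 s2^-1 s2^-1 s1^-1 s1^-1 s1^-1 s2^-1 s2^-1 s1^-1.
The presented braid s1 s2^-1 s2^-1 s2^-1 s1^-1 s1^-1 s1^-1 s2^-1 s2^-1 s1^-1 on 3 strands reduces by inverse Markov moves (closure unchanged at each step):
  Deconjugate: the word is γ·β·γ⁻¹ with γ = s1 (prefix) and γ⁻¹ = s1^-1 (suffix); strip both.
Reduced to β = s2^-1 s2^-1 s2^-1 s1^-1 s1^-1 s1^-1 s2^-1 s2^-1 on 3 strands, 8 crossings.
Compute on β:
Braid: s2^-1 s2^-1 s2^-1 s1^-1 s1^-1 s1^-1 s2^-1 s2^-1 on 3 strands, 8 crossings.
Writhe w = (#positive) - (#negative) = 0 - 8 = -8.
Computing the Kauffman bracket via state sum. There are 2^8 = 256 states.
Each crossing splits two ways (0=vertical, 1=horizontal). The state's weight is A^(#A-smoothings - #B-smoothings) * d^(loops - 1).
Tabulate the states by total A-exponent and number of loops L (A-exp: L × count):
  A^8: L=7 ×1
  A^6: L=6 ×8
  A^4: L=5 ×28
  A^2: L=4 ×55, L=6 ×1
  A^0: L=3 ×65, L=5 ×5
  A^-2: L=2 ×45, L=4 ×11
  A^-4: L=1 ×15, L=3 ×13
  A^-6: L=2 ×8
  A^-8: L=3 ×1
Each group contributes A^e * Σ count * d^(L-1):
Powers of d = -A^2 - A^-2: d^2 = A^4 + 2 + A^-4; d^3 = -A^6 - 3*A^2 - 3*A^-2 - A^-6; d^4 = A^8 + 4*A^4 + 6 + 4*A^-4 + A^-8; d^5 = -A^10 - 5*A^6 - 10*A^2 - 10*A^-2 - 5*A^-6 - A^-10; d^6 = A^12 + 6*A^8 + 15*A^4 + 20 + 15*A^-4 + 6*A^-8 + A^-12.
  A^8 * (d^6) = A^20 + 6*A^16 + 15*A^12 + 20*A^8 + 15*A^4 + 6 + A^-4
  A^6 * (8*d^5) = -8*A^16 - 40*A^12 - 80*A^8 - 80*A^4 - 40 - 8*A^-4
  A^4 * (28*d^4) = 28*A^12 + 112*A^8 + 168*A^4 + 112 + 28*A^-4
  A^2 * (55*d^3 + d^5) = -A^12 - 60*A^8 - 175*A^4 - 175 - 60*A^-4 - A^-8
  A^0 * (65*d^2 + 5*d^4) = 5*A^8 + 85*A^4 + 160 + 85*A^-4 + 5*A^-8
  A^-2 * (45*d + 11*d^3) = -11*A^4 - 78 - 78*A^-4 - 11*A^-8
  A^-4 * (15 + 13*d^2) = 13 + 41*A^-4 + 13*A^-8
  A^-6 * (8*d) = -8*A^-4 - 8*A^-8
  A^-8 * (d^2) = A^-4 + 2*A^-8 + A^-12
Summing the groups: <K> = A^20 - 2*A^16 + 2*A^12 - 3*A^8 + 2*A^4 - 2 + 2*A^-4 + A^-12
Normalise by the writhe: (-A^3)^(-w) = (-A^3)^(8) = A^24, so f(A) = A^24 * <K> = A^44 - 2*A^40 + 2*A^36 - 3*A^32 + 2*A^28 - 2*A^24 + 2*A^20 + A^12.
Substitute A = t^(-1/4), i.e. A^e → t^(-e/4): V(t) = t^-3 + 2*t^-5 - 2*t^-6 + 2*t^-7 - 3*t^-8 + 2*t^-9 - 2*t^-10 + t^-11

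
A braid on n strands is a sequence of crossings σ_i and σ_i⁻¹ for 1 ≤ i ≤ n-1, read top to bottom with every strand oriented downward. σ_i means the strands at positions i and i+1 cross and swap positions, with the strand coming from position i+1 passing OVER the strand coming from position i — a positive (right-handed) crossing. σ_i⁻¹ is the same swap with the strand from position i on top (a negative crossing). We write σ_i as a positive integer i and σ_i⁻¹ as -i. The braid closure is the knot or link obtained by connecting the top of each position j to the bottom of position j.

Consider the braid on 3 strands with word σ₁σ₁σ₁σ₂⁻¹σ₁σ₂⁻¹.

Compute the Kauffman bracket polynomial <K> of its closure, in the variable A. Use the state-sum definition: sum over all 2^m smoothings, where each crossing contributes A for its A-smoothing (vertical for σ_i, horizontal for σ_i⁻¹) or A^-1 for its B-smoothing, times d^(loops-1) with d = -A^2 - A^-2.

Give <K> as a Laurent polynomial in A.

A^10 - A^6 + 2*A^2 - 2*A^-2 + 2*A^-6 - 2*A^-10 + A^-14

Derivation:
Braid: s1 s1 s1 s2^-1 s1 s2^-1 on 3 strands, 6 crossings.
Writhe w = (#positive) - (#negative) = 4 - 2 = 2.
Computing the Kauffman bracket via state sum. There are 2^6 = 64 states.
For each crossing: s=0 is the vertical smoothing, s=1 horizontal. Crossing k contributes A^(sign_k * (1 - 2*s_k)); loop factor d = -A^2 - A^-2.
Tabulate the states by total A-exponent and number of loops L (A-exp: L × count):
  A^6: L=3 ×1
  A^4: L=2 ×6
  A^2: L=1 ×11, L=3 ×4
  A^0: L=2 ×19, L=4 ×1
  A^-2: L=3 ×15
  A^-4: L=4 ×6
  A^-6: L=5 ×1
Each group contributes A^e * Σ count * d^(L-1):
Powers of d = -A^2 - A^-2: d^2 = A^4 + 2 + A^-4; d^3 = -A^6 - 3*A^2 - 3*A^-2 - A^-6; d^4 = A^8 + 4*A^4 + 6 + 4*A^-4 + A^-8.
  A^6 * (d^2) = A^10 + 2*A^6 + A^2
  A^4 * (6*d) = -6*A^6 - 6*A^2
  A^2 * (11 + 4*d^2) = 4*A^6 + 19*A^2 + 4*A^-2
  A^0 * (19*d + d^3) = -A^6 - 22*A^2 - 22*A^-2 - A^-6
  A^-2 * (15*d^2) = 15*A^2 + 30*A^-2 + 15*A^-6
  A^-4 * (6*d^3) = -6*A^2 - 18*A^-2 - 18*A^-6 - 6*A^-10
  A^-6 * (d^4) = A^2 + 4*A^-2 + 6*A^-6 + 4*A^-10 + A^-14
Summing the groups: <K> = A^10 - A^6 + 2*A^2 - 2*A^-2 + 2*A^-6 - 2*A^-10 + A^-14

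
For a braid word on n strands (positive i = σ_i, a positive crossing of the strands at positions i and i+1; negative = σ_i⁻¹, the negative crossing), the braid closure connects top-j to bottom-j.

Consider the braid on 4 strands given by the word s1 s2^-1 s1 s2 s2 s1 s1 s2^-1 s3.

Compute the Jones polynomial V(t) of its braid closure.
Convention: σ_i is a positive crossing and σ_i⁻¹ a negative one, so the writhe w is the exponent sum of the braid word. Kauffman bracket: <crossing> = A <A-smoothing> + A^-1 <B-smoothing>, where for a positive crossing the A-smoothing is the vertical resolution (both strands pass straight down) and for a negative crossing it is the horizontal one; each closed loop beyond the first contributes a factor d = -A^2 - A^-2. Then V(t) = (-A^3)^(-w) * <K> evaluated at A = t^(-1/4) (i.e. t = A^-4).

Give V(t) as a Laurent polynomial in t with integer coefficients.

t^7 - 2*t^6 + 2*t^5 - 3*t^4 + 3*t^3 - 2*t^2 + 2*t

Derivation:
The presented braid s1 s2^-1 s1 s2 s2 s1 s1 s2^-1 s3 on 4 strands reduces by inverse Markov moves (closure unchanged at each step):
  Destabilize: the word has the form β·s3 where s3 occurs only as the final letter (β ∈ B_3); drop it and the last strand → 3 strands.
Reduced to β = s1 s2^-1 s1 s2 s2 s1 s1 s2^-1 on 3 strands, 8 crossings.
Compute on β:
Braid: s1 s2^-1 s1 s2 s2 s1 s1 s2^-1 on 3 strands, 8 crossings.
Writhe w = (#positive) - (#negative) = 6 - 2 = 4.
Enumerate smoothing states for the bracket polynomial. There are 2^8 = 256 states.
For each crossing: s=0 is the vertical smoothing, s=1 horizontal. Crossing k contributes A^(sign_k * (1 - 2*s_k)); loop factor d = -A^2 - A^-2.
Tabulate the states by total A-exponent and number of loops L (A-exp: L × count):
  A^8: L=3 ×1
  A^6: L=2 ×6, L=4 ×2
  A^4: L=1 ×11, L=3 ×16, L=5 ×1
  A^2: L=2 ×47, L=4 ×9
  A^0: L=1 ×26, L=3 ×43, L=5 ×1
  A^-2: L=2 ×41, L=4 ×15
  A^-4: L=3 ×26, L=5 ×2
  A^-6: L=4 ×8
  A^-8: L=5 ×1
Each group contributes A^e * Σ count * d^(L-1):
Powers of d = -A^2 - A^-2: d^2 = A^4 + 2 + A^-4; d^3 = -A^6 - 3*A^2 - 3*A^-2 - A^-6; d^4 = A^8 + 4*A^4 + 6 + 4*A^-4 + A^-8.
  A^8 * (d^2) = A^12 + 2*A^8 + A^4
  A^6 * (6*d + 2*d^3) = -2*A^12 - 12*A^8 - 12*A^4 - 2
  A^4 * (11 + 16*d^2 + d^4) = A^12 + 20*A^8 + 49*A^4 + 20 + A^-4
  A^2 * (47*d + 9*d^3) = -9*A^8 - 74*A^4 - 74 - 9*A^-4
  A^0 * (26 + 43*d^2 + d^4) = A^8 + 47*A^4 + 118 + 47*A^-4 + A^-8
  A^-2 * (41*d + 15*d^3) = -15*A^4 - 86 - 86*A^-4 - 15*A^-8
  A^-4 * (26*d^2 + 2*d^4) = 2*A^4 + 34 + 64*A^-4 + 34*A^-8 + 2*A^-12
  A^-6 * (8*d^3) = -8 - 24*A^-4 - 24*A^-8 - 8*A^-12
  A^-8 * (d^4) = 1 + 4*A^-4 + 6*A^-8 + 4*A^-12 + A^-16
Summing the groups: <K> = 2*A^8 - 2*A^4 + 3 - 3*A^-4 + 2*A^-8 - 2*A^-12 + A^-16
Normalise by the writhe: (-A^3)^(-w) = (-A^3)^(-4) = A^-12, so f(A) = A^-12 * <K> = 2*A^-4 - 2*A^-8 + 3*A^-12 - 3*A^-16 + 2*A^-20 - 2*A^-24 + A^-28.
Substitute A = t^(-1/4), i.e. A^e → t^(-e/4): V(t) = t^7 - 2*t^6 + 2*t^5 - 3*t^4 + 3*t^3 - 2*t^2 + 2*t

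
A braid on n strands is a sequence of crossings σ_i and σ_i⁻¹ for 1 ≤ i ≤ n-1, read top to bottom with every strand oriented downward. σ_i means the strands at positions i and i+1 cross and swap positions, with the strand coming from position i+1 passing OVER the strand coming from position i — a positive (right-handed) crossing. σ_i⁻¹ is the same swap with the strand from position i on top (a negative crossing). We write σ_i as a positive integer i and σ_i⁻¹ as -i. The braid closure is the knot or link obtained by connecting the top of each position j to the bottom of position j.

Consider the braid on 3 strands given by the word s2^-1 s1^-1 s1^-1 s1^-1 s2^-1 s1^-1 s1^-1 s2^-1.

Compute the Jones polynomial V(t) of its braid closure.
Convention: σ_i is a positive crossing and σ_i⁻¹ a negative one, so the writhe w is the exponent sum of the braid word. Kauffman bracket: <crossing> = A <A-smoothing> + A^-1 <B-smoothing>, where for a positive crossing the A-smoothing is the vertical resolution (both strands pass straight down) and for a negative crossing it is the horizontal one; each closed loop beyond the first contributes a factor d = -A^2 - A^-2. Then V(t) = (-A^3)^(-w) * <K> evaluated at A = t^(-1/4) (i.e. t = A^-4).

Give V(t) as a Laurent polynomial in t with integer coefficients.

t^-3 + t^-5 - t^-8

Derivation:
Braid: s2^-1 s1^-1 s1^-1 s1^-1 s2^-1 s1^-1 s1^-1 s2^-1 on 3 strands, 8 crossings.
Writhe w = (#positive) - (#negative) = 0 - 8 = -8.
State-sum expansion of <K>. There are 2^8 = 256 states.
Each crossing splits two ways (0=vertical, 1=horizontal). The state's weight is A^(#A-smoothings - #B-smoothings) * d^(loops - 1).
Tabulate the states by total A-exponent and number of loops L (A-exp: L × count):
  A^8: L=5 ×1
  A^6: L=4 ×7, L=6 ×1
  A^4: L=3 ×19, L=5 ×9
  A^2: L=2 ×24, L=4 ×31, L=6 ×1
  A^0: L=1 ×12, L=3 ×53, L=5 ×5
  A^-2: L=2 ×45, L=4 ×11
  A^-4: L=1 ×15, L=3 ×13
  A^-6: L=2 ×8
  A^-8: L=3 ×1
Each group contributes A^e * Σ count * d^(L-1):
Powers of d = -A^2 - A^-2: d^2 = A^4 + 2 + A^-4; d^3 = -A^6 - 3*A^2 - 3*A^-2 - A^-6; d^4 = A^8 + 4*A^4 + 6 + 4*A^-4 + A^-8; d^5 = -A^10 - 5*A^6 - 10*A^2 - 10*A^-2 - 5*A^-6 - A^-10.
  A^8 * (d^4) = A^16 + 4*A^12 + 6*A^8 + 4*A^4 + 1
  A^6 * (7*d^3 + d^5) = -A^16 - 12*A^12 - 31*A^8 - 31*A^4 - 12 - A^-4
  A^4 * (19*d^2 + 9*d^4) = 9*A^12 + 55*A^8 + 92*A^4 + 55 + 9*A^-4
  A^2 * (24*d + 31*d^3 + d^5) = -A^12 - 36*A^8 - 127*A^4 - 127 - 36*A^-4 - A^-8
  A^0 * (12 + 53*d^2 + 5*d^4) = 5*A^8 + 73*A^4 + 148 + 73*A^-4 + 5*A^-8
  A^-2 * (45*d + 11*d^3) = -11*A^4 - 78 - 78*A^-4 - 11*A^-8
  A^-4 * (15 + 13*d^2) = 13 + 41*A^-4 + 13*A^-8
  A^-6 * (8*d) = -8*A^-4 - 8*A^-8
  A^-8 * (d^2) = A^-4 + 2*A^-8 + A^-12
Summing the groups: <K> = -A^8 + A^-4 + A^-12
Normalise by the writhe: (-A^3)^(-w) = (-A^3)^(8) = A^24, so f(A) = A^24 * <K> = -A^32 + A^20 + A^12.
Substitute A = t^(-1/4), i.e. A^e → t^(-e/4): V(t) = t^-3 + t^-5 - t^-8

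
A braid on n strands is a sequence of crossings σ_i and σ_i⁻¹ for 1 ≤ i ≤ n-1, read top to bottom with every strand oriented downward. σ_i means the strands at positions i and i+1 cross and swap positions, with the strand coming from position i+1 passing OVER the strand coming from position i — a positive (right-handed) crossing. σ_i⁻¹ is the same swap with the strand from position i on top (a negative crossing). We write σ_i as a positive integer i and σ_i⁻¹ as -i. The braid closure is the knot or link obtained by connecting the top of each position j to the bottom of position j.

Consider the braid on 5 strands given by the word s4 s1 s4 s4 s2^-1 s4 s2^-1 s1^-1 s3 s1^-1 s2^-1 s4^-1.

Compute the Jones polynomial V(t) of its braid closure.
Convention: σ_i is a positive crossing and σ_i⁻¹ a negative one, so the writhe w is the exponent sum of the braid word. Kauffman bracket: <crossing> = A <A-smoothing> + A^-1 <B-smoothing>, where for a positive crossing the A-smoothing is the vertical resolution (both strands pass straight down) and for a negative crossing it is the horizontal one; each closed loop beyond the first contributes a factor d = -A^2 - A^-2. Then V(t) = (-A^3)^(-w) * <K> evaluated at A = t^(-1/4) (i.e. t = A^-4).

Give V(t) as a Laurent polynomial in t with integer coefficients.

The presented braid s4 s1 s4 s4 s2^-1 s4 s2^-1 s1^-1 s3 s1^-1 s2^-1 s4^-1 on 5 strands reduces by inverse Markov moves (closure unchanged at each step):
  Deconjugate: the word is γ·β·γ⁻¹ with γ = s4 (prefix) and γ⁻¹ = s4^-1 (suffix); strip both.
Reduced to β = s1 s4 s4 s2^-1 s4 s2^-1 s1^-1 s3 s1^-1 s2^-1 on 5 strands, 10 crossings.
Compute on β:
Braid: s1 s4 s4 s2^-1 s4 s2^-1 s1^-1 s3 s1^-1 s2^-1 on 5 strands, 10 crossings.
Writhe w = (#positive) - (#negative) = 5 - 5 = 0.
Enumerate smoothing states for the bracket polynomial. There are 2^10 = 1024 states.
Each crossing splits two ways (0=vertical, 1=horizontal). The state's weight is A^(#A-smoothings - #B-smoothings) * d^(loops - 1).
Tabulate the states by total A-exponent and number of loops L (A-exp: L × count):
  A^10: L=6 ×1
  A^8: L=5 ×10
  A^6: L=4 ×40, L=6 ×5
  A^4: L=3 ×80, L=5 ×39, L=7 ×1
  A^2: L=2 ×79, L=4 ×117, L=6 ×14
  A^0: L=1 ×30, L=3 ×158, L=5 ×62, L=7 ×2
  A^-2: L=2 ×84, L=4 ×111, L=6 ×15
  A^-4: L=1 ×9, L=3 ×74, L=5 ×36, L=7 ×1
  A^-6: L=2 ×12, L=4 ×29, L=6 ×4
  A^-8: L=3 ×6, L=5 ×4
  A^-10: L=4 ×1
Each group contributes A^e * Σ count * d^(L-1):
Powers of d = -A^2 - A^-2: d^2 = A^4 + 2 + A^-4; d^3 = -A^6 - 3*A^2 - 3*A^-2 - A^-6; d^4 = A^8 + 4*A^4 + 6 + 4*A^-4 + A^-8; d^5 = -A^10 - 5*A^6 - 10*A^2 - 10*A^-2 - 5*A^-6 - A^-10; d^6 = A^12 + 6*A^8 + 15*A^4 + 20 + 15*A^-4 + 6*A^-8 + A^-12.
  A^10 * (d^5) = -A^20 - 5*A^16 - 10*A^12 - 10*A^8 - 5*A^4 - 1
  A^8 * (10*d^4) = 10*A^16 + 40*A^12 + 60*A^8 + 40*A^4 + 10
  A^6 * (40*d^3 + 5*d^5) = -5*A^16 - 65*A^12 - 170*A^8 - 170*A^4 - 65 - 5*A^-4
  A^4 * (80*d^2 + 39*d^4 + d^6) = A^16 + 45*A^12 + 251*A^8 + 414*A^4 + 251 + 45*A^-4 + A^-8
  A^2 * (79*d + 117*d^3 + 14*d^5) = -14*A^12 - 187*A^8 - 570*A^4 - 570 - 187*A^-4 - 14*A^-8
  A^0 * (30 + 158*d^2 + 62*d^4 + 2*d^6) = 2*A^12 + 74*A^8 + 436*A^4 + 758 + 436*A^-4 + 74*A^-8 + 2*A^-12
  A^-2 * (84*d + 111*d^3 + 15*d^5) = -15*A^8 - 186*A^4 - 567 - 567*A^-4 - 186*A^-8 - 15*A^-12
  A^-4 * (9 + 74*d^2 + 36*d^4 + d^6) = A^8 + 42*A^4 + 233 + 393*A^-4 + 233*A^-8 + 42*A^-12 + A^-16
  A^-6 * (12*d + 29*d^3 + 4*d^5) = -4*A^4 - 49 - 139*A^-4 - 139*A^-8 - 49*A^-12 - 4*A^-16
  A^-8 * (6*d^2 + 4*d^4) = 4 + 22*A^-4 + 36*A^-8 + 22*A^-12 + 4*A^-16
  A^-10 * (d^3) = -A^-4 - 3*A^-8 - 3*A^-12 - A^-16
Summing the groups: <K> = -A^20 + A^16 - 2*A^12 + 4*A^8 - 3*A^4 + 4 - 3*A^-4 + 2*A^-8 - A^-12
Normalise by the writhe: (-A^3)^(-w) = (-A^3)^(0) = 1, so f(A) = 1 * <K> = -A^20 + A^16 - 2*A^12 + 4*A^8 - 3*A^4 + 4 - 3*A^-4 + 2*A^-8 - A^-12.
Substitute A = t^(-1/4), i.e. A^e → t^(-e/4): V(t) = -t^3 + 2*t^2 - 3*t + 4 - 3*t^-1 + 4*t^-2 - 2*t^-3 + t^-4 - t^-5

Answer: -t^3 + 2*t^2 - 3*t + 4 - 3*t^-1 + 4*t^-2 - 2*t^-3 + t^-4 - t^-5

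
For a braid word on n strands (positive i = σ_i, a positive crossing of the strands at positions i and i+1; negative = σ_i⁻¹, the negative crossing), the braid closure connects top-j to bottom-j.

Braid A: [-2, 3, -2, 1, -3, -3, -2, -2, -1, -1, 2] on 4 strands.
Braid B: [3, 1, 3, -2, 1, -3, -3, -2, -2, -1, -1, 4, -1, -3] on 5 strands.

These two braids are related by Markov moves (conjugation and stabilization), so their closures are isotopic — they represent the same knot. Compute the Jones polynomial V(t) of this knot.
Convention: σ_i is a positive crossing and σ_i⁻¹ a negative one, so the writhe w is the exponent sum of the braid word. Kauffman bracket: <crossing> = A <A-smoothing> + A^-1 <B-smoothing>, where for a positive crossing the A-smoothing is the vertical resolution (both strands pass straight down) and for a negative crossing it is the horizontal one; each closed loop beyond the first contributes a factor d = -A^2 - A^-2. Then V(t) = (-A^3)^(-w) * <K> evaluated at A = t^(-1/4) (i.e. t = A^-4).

t^-1 - t^-2 + 2*t^-3 - 2*t^-4 + 2*t^-5 - t^-6 + t^-7 - t^-8

Derivation:
Markov-equivalent braids have isotopic closures, hence identical knot invariants. Strip the Markov moves from each word to reach a common short braid β, then compute V(t) once on β.
Braid A: s2^-1 s3 s2^-1 s1 s3^-1 s3^-1 s2^-1 s2^-1 s1^-1 s1^-1 s2 on 4 strands reduces by inverse Markov moves (closure unchanged at each step):
  Deconjugate: the word is γ·β·γ⁻¹ with γ = s2^-1 (prefix) and γ⁻¹ = s2 (suffix); strip both.
Reduced to β = s3 s2^-1 s1 s3^-1 s3^-1 s2^-1 s2^-1 s1^-1 s1^-1 on 4 strands, 9 crossings.
Braid B: s3 s1 s3 s2^-1 s1 s3^-1 s3^-1 s2^-1 s2^-1 s1^-1 s1^-1 s4 s1^-1 s3^-1 on 5 strands reduces by inverse Markov moves (closure unchanged at each step):
  Deconjugate: the word is γ·β·γ⁻¹ with γ = s3 s1 (prefix) and γ⁻¹ = s1^-1 s3^-1 (suffix); strip both.
  Destabilize: the word has the form β·s4 where s4 occurs only as the final letter (β ∈ B_4); drop it and the last strand → 4 strands.
Reduced to β = s3 s2^-1 s1 s3^-1 s3^-1 s2^-1 s2^-1 s1^-1 s1^-1 on 4 strands, 9 crossings.
Both give the same β = s3 s2^-1 s1 s3^-1 s3^-1 s2^-1 s2^-1 s1^-1 s1^-1 on 4 strands, so one state sum suffices:
Braid: s3 s2^-1 s1 s3^-1 s3^-1 s2^-1 s2^-1 s1^-1 s1^-1 on 4 strands, 9 crossings.
Writhe w = (#positive) - (#negative) = 2 - 7 = -5.
Enumerate smoothing states for the bracket polynomial. There are 2^9 = 512 states.
For each crossing: s=0 is the vertical smoothing, s=1 horizontal. Crossing k contributes A^(sign_k * (1 - 2*s_k)); loop factor d = -A^2 - A^-2.
Tabulate the states by total A-exponent and number of loops L (A-exp: L × count):
  A^9: L=5 ×1
  A^7: L=4 ×9
  A^5: L=3 ×31, L=5 ×5
  A^3: L=2 ×48, L=4 ×35, L=6 ×1
  A^1: L=1 ×28, L=3 ×86, L=5 ×12
  A^-1: L=2 ×82, L=4 ×43, L=6 ×1
  A^-3: L=1 ×20, L=3 ×58, L=5 ×6
  A^-5: L=2 ×25, L=4 ×11
  A^-7: L=1 ×3, L=3 ×6
  A^-9: L=2 ×1
Each group contributes A^e * Σ count * d^(L-1):
Powers of d = -A^2 - A^-2: d^2 = A^4 + 2 + A^-4; d^3 = -A^6 - 3*A^2 - 3*A^-2 - A^-6; d^4 = A^8 + 4*A^4 + 6 + 4*A^-4 + A^-8; d^5 = -A^10 - 5*A^6 - 10*A^2 - 10*A^-2 - 5*A^-6 - A^-10.
  A^9 * (d^4) = A^17 + 4*A^13 + 6*A^9 + 4*A^5 + A
  A^7 * (9*d^3) = -9*A^13 - 27*A^9 - 27*A^5 - 9*A
  A^5 * (31*d^2 + 5*d^4) = 5*A^13 + 51*A^9 + 92*A^5 + 51*A + 5*A^-3
  A^3 * (48*d + 35*d^3 + d^5) = -A^13 - 40*A^9 - 163*A^5 - 163*A - 40*A^-3 - A^-7
  A^1 * (28 + 86*d^2 + 12*d^4) = 12*A^9 + 134*A^5 + 272*A + 134*A^-3 + 12*A^-7
  A^-1 * (82*d + 43*d^3 + d^5) = -A^9 - 48*A^5 - 221*A - 221*A^-3 - 48*A^-7 - A^-11
  A^-3 * (20 + 58*d^2 + 6*d^4) = 6*A^5 + 82*A + 172*A^-3 + 82*A^-7 + 6*A^-11
  A^-5 * (25*d + 11*d^3) = -11*A - 58*A^-3 - 58*A^-7 - 11*A^-11
  A^-7 * (3 + 6*d^2) = 6*A^-3 + 15*A^-7 + 6*A^-11
  A^-9 * (d) = -A^-7 - A^-11
Summing the groups: <K> = A^17 - A^13 + A^9 - 2*A^5 + 2*A - 2*A^-3 + A^-7 - A^-11
Normalise by the writhe: (-A^3)^(-w) = (-A^3)^(5) = -A^15, so f(A) = -A^15 * <K> = -A^32 + A^28 - A^24 + 2*A^20 - 2*A^16 + 2*A^12 - A^8 + A^4.
Substitute A = t^(-1/4), i.e. A^e → t^(-e/4): V(t) = t^-1 - t^-2 + 2*t^-3 - 2*t^-4 + 2*t^-5 - t^-6 + t^-7 - t^-8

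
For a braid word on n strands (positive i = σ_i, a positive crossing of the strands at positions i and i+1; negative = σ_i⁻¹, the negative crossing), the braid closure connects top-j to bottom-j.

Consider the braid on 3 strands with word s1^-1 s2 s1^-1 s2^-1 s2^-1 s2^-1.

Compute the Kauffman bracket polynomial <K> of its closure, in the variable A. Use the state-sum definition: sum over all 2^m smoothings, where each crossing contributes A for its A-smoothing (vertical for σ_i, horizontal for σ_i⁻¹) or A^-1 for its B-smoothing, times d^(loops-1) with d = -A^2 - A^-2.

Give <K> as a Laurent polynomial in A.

-A^12 + A^8 - A^4 + 2 - A^-4 + A^-8

Derivation:
Braid: s1^-1 s2 s1^-1 s2^-1 s2^-1 s2^-1 on 3 strands, 6 crossings.
Writhe w = (#positive) - (#negative) = 1 - 5 = -4.
Computing the Kauffman bracket via state sum. There are 2^6 = 64 states.
For each crossing: s=0 is the vertical smoothing, s=1 horizontal. Crossing k contributes A^(sign_k * (1 - 2*s_k)); loop factor d = -A^2 - A^-2.
Tabulate the states by total A-exponent and number of loops L (A-exp: L × count):
  A^6: L=4 ×1
  A^4: L=3 ×6
  A^2: L=2 ×12, L=4 ×3
  A^0: L=1 ×9, L=3 ×10, L=5 ×1
  A^-2: L=2 ×12, L=4 ×3
  A^-4: L=1 ×2, L=3 ×4
  A^-6: L=2 ×1
Each group contributes A^e * Σ count * d^(L-1):
Powers of d = -A^2 - A^-2: d^2 = A^4 + 2 + A^-4; d^3 = -A^6 - 3*A^2 - 3*A^-2 - A^-6; d^4 = A^8 + 4*A^4 + 6 + 4*A^-4 + A^-8.
  A^6 * (d^3) = -A^12 - 3*A^8 - 3*A^4 - 1
  A^4 * (6*d^2) = 6*A^8 + 12*A^4 + 6
  A^2 * (12*d + 3*d^3) = -3*A^8 - 21*A^4 - 21 - 3*A^-4
  A^0 * (9 + 10*d^2 + d^4) = A^8 + 14*A^4 + 35 + 14*A^-4 + A^-8
  A^-2 * (12*d + 3*d^3) = -3*A^4 - 21 - 21*A^-4 - 3*A^-8
  A^-4 * (2 + 4*d^2) = 4 + 10*A^-4 + 4*A^-8
  A^-6 * (d) = -A^-4 - A^-8
Summing the groups: <K> = -A^12 + A^8 - A^4 + 2 - A^-4 + A^-8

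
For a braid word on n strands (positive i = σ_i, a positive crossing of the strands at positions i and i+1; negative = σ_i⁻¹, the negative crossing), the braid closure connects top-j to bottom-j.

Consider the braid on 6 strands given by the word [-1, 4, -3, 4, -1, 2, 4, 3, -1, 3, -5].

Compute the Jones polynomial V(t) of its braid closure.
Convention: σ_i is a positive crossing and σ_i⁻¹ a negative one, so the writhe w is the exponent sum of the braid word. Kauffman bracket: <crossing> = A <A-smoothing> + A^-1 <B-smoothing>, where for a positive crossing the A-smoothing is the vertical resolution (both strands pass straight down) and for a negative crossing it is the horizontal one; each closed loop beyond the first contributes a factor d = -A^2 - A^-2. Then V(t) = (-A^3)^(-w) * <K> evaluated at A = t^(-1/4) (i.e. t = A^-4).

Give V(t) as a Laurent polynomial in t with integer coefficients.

The presented braid s1^-1 s4 s3^-1 s4 s1^-1 s2 s4 s3 s1^-1 s3 s5^-1 on 6 strands reduces by inverse Markov moves (closure unchanged at each step):
  Destabilize: the word has the form β·s5^-1 where s5^-1 occurs only as the final letter (β ∈ B_5); drop it and the last strand → 5 strands.
Reduced to β = s1^-1 s4 s3^-1 s4 s1^-1 s2 s4 s3 s1^-1 s3 on 5 strands, 10 crossings.
Compute on β:
Braid: s1^-1 s4 s3^-1 s4 s1^-1 s2 s4 s3 s1^-1 s3 on 5 strands, 10 crossings.
Writhe w = (#positive) - (#negative) = 6 - 4 = 2.
Computing the Kauffman bracket via state sum. There are 2^10 = 1024 states.
Smooth each crossing (0=||, 1=⌣⌢); contribution A^(Σ sign_k(1-2s_k)) * d^(L-1).
Tabulate the states by total A-exponent and number of loops L (A-exp: L × count):
  A^10: L=5 ×1
  A^8: L=4 ×7, L=6 ×3
  A^6: L=3 ×18, L=5 ×26, L=7 ×1
  A^4: L=2 ×21, L=4 ×85, L=6 ×14
  A^2: L=1 ×9, L=3 ×137, L=5 ×62, L=7 ×2
  A^0: L=2 ×105, L=4 ×132, L=6 ×15
  A^-2: L=1 ×30, L=3 ×132, L=5 ×47, L=7 ×1
  A^-4: L=2 ×49, L=4 ×65, L=6 ×6
  A^-6: L=3 ×31, L=5 ×14
  A^-8: L=4 ×9, L=6 ×1
  A^-10: L=5 ×1
Each group contributes A^e * Σ count * d^(L-1):
Powers of d = -A^2 - A^-2: d^2 = A^4 + 2 + A^-4; d^3 = -A^6 - 3*A^2 - 3*A^-2 - A^-6; d^4 = A^8 + 4*A^4 + 6 + 4*A^-4 + A^-8; d^5 = -A^10 - 5*A^6 - 10*A^2 - 10*A^-2 - 5*A^-6 - A^-10; d^6 = A^12 + 6*A^8 + 15*A^4 + 20 + 15*A^-4 + 6*A^-8 + A^-12.
  A^10 * (d^4) = A^18 + 4*A^14 + 6*A^10 + 4*A^6 + A^2
  A^8 * (7*d^3 + 3*d^5) = -3*A^18 - 22*A^14 - 51*A^10 - 51*A^6 - 22*A^2 - 3*A^-2
  A^6 * (18*d^2 + 26*d^4 + d^6) = A^18 + 32*A^14 + 137*A^10 + 212*A^6 + 137*A^2 + 32*A^-2 + A^-6
  A^4 * (21*d + 85*d^3 + 14*d^5) = -14*A^14 - 155*A^10 - 416*A^6 - 416*A^2 - 155*A^-2 - 14*A^-6
  A^2 * (9 + 137*d^2 + 62*d^4 + 2*d^6) = 2*A^14 + 74*A^10 + 415*A^6 + 695*A^2 + 415*A^-2 + 74*A^-6 + 2*A^-10
  A^0 * (105*d + 132*d^3 + 15*d^5) = -15*A^10 - 207*A^6 - 651*A^2 - 651*A^-2 - 207*A^-6 - 15*A^-10
  A^-2 * (30 + 132*d^2 + 47*d^4 + d^6) = A^10 + 53*A^6 + 335*A^2 + 596*A^-2 + 335*A^-6 + 53*A^-10 + A^-14
  A^-4 * (49*d + 65*d^3 + 6*d^5) = -6*A^6 - 95*A^2 - 304*A^-2 - 304*A^-6 - 95*A^-10 - 6*A^-14
  A^-6 * (31*d^2 + 14*d^4) = 14*A^2 + 87*A^-2 + 146*A^-6 + 87*A^-10 + 14*A^-14
  A^-8 * (9*d^3 + d^5) = -A^2 - 14*A^-2 - 37*A^-6 - 37*A^-10 - 14*A^-14 - A^-18
  A^-10 * (d^4) = A^-2 + 4*A^-6 + 6*A^-10 + 4*A^-14 + A^-18
Summing the groups: <K> = -A^18 + 2*A^14 - 3*A^10 + 4*A^6 - 3*A^2 + 4*A^-2 - 2*A^-6 + A^-10 - A^-14
Normalise by the writhe: (-A^3)^(-w) = (-A^3)^(-2) = A^-6, so f(A) = A^-6 * <K> = -A^12 + 2*A^8 - 3*A^4 + 4 - 3*A^-4 + 4*A^-8 - 2*A^-12 + A^-16 - A^-20.
Substitute A = t^(-1/4), i.e. A^e → t^(-e/4): V(t) = -t^5 + t^4 - 2*t^3 + 4*t^2 - 3*t + 4 - 3*t^-1 + 2*t^-2 - t^-3

Answer: -t^5 + t^4 - 2*t^3 + 4*t^2 - 3*t + 4 - 3*t^-1 + 2*t^-2 - t^-3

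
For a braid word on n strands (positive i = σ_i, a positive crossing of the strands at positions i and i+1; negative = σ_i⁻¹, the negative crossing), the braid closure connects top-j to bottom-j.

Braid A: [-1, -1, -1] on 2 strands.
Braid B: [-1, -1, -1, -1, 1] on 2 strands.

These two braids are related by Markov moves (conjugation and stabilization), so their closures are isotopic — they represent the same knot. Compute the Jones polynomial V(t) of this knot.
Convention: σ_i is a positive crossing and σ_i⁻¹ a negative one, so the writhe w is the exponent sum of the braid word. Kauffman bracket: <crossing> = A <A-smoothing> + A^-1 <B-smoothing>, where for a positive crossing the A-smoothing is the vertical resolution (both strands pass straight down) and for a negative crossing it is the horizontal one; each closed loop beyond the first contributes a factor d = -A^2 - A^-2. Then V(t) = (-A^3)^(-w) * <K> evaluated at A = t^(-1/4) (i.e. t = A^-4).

t^-1 + t^-3 - t^-4

Derivation:
Markov-equivalent braids have isotopic closures, hence identical knot invariants. Strip the Markov moves from each word to reach a common short braid β, then compute V(t) once on β.
Braid A: s1^-1 s1^-1 s1^-1 on 2 strands has no conjugating prefix/suffix or stabilization to strip; take β = s1^-1 s1^-1 s1^-1.
Braid B: s1^-1 s1^-1 s1^-1 s1^-1 s1 on 2 strands reduces by inverse Markov moves (closure unchanged at each step):
  Deconjugate: the word is γ·β·γ⁻¹ with γ = s1^-1 (prefix) and γ⁻¹ = s1 (suffix); strip both.
Reduced to β = s1^-1 s1^-1 s1^-1 on 2 strands, 3 crossings.
Both give the same β = s1^-1 s1^-1 s1^-1 on 2 strands, so one state sum suffices:
Braid: s1^-1 s1^-1 s1^-1 on 2 strands, 3 crossings.
Writhe w = (#positive) - (#negative) = 0 - 3 = -3.
State-sum expansion of <K>. There are 2^3 = 8 states.
For each crossing: s=0 is the vertical smoothing, s=1 horizontal. Crossing k contributes A^(sign_k * (1 - 2*s_k)); loop factor d = -A^2 - A^-2.
  state 000: A-exp=-3, loops=2, term = A^-3 * d^1
  state 001: A-exp=-1, loops=1, term = A^-1 * d^0
  state 010: A-exp=-1, loops=1, term = A^-1 * d^0
  state 011: A-exp=+1, loops=2, term = A^1 * d^1
  state 100: A-exp=-1, loops=1, term = A^-1 * d^0
  state 101: A-exp=+1, loops=2, term = A^1 * d^1
  state 110: A-exp=+1, loops=2, term = A^1 * d^1
  state 111: A-exp=+3, loops=3, term = A^3 * d^2
Collect the terms by A-exponent (count of states per loop number):
Powers of d = -A^2 - A^-2: d^2 = A^4 + 2 + A^-4.
  A^3 * (d^2) = A^7 + 2*A^3 + A^-1
  A^1 * (3*d) = -3*A^3 - 3*A^-1
  A^-1 * (3) = 3*A^-1
  A^-3 * (d) = -A^-1 - A^-5
Summing the groups: <K> = A^7 - A^3 - A^-5
Normalise by the writhe: (-A^3)^(-w) = (-A^3)^(3) = -A^9, so f(A) = -A^9 * <K> = -A^16 + A^12 + A^4.
Substitute A = t^(-1/4), i.e. A^e → t^(-e/4): V(t) = t^-1 + t^-3 - t^-4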